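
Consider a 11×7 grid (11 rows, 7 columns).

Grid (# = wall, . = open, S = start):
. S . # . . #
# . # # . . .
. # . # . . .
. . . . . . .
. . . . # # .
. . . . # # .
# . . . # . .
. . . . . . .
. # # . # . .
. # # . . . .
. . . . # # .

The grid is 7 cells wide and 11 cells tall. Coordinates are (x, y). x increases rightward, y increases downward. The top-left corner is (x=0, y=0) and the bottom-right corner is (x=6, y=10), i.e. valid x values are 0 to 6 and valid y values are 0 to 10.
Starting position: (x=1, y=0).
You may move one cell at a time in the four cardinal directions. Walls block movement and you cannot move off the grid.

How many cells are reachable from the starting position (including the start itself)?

Answer: Reachable cells: 4

Derivation:
BFS flood-fill from (x=1, y=0):
  Distance 0: (x=1, y=0)
  Distance 1: (x=0, y=0), (x=2, y=0), (x=1, y=1)
Total reachable: 4 (grid has 57 open cells total)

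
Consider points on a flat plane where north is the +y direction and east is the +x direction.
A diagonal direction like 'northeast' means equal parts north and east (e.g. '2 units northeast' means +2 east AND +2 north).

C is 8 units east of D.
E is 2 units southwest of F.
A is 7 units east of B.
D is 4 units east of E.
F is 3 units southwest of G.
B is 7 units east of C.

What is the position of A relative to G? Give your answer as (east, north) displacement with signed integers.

Place G at the origin (east=0, north=0).
  F is 3 units southwest of G: delta (east=-3, north=-3); F at (east=-3, north=-3).
  E is 2 units southwest of F: delta (east=-2, north=-2); E at (east=-5, north=-5).
  D is 4 units east of E: delta (east=+4, north=+0); D at (east=-1, north=-5).
  C is 8 units east of D: delta (east=+8, north=+0); C at (east=7, north=-5).
  B is 7 units east of C: delta (east=+7, north=+0); B at (east=14, north=-5).
  A is 7 units east of B: delta (east=+7, north=+0); A at (east=21, north=-5).
Therefore A relative to G: (east=21, north=-5).

Answer: A is at (east=21, north=-5) relative to G.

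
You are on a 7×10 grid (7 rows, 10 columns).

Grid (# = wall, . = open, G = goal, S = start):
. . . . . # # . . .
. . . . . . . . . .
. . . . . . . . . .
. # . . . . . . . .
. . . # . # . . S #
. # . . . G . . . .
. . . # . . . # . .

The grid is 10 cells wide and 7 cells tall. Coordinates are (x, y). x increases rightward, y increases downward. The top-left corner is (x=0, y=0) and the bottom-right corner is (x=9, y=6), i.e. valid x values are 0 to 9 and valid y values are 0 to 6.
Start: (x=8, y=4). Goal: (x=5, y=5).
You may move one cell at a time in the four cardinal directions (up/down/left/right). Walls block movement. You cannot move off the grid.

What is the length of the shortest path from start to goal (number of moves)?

Answer: Shortest path length: 4

Derivation:
BFS from (x=8, y=4) until reaching (x=5, y=5):
  Distance 0: (x=8, y=4)
  Distance 1: (x=8, y=3), (x=7, y=4), (x=8, y=5)
  Distance 2: (x=8, y=2), (x=7, y=3), (x=9, y=3), (x=6, y=4), (x=7, y=5), (x=9, y=5), (x=8, y=6)
  Distance 3: (x=8, y=1), (x=7, y=2), (x=9, y=2), (x=6, y=3), (x=6, y=5), (x=9, y=6)
  Distance 4: (x=8, y=0), (x=7, y=1), (x=9, y=1), (x=6, y=2), (x=5, y=3), (x=5, y=5), (x=6, y=6)  <- goal reached here
One shortest path (4 moves): (x=8, y=4) -> (x=7, y=4) -> (x=6, y=4) -> (x=6, y=5) -> (x=5, y=5)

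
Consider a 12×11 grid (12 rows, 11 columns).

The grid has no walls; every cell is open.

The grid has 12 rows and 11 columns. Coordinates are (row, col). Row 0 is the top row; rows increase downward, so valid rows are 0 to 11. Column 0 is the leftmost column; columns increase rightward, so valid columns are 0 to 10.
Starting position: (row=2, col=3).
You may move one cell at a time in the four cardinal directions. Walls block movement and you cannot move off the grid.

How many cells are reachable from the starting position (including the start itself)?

Answer: Reachable cells: 132

Derivation:
BFS flood-fill from (row=2, col=3):
  Distance 0: (row=2, col=3)
  Distance 1: (row=1, col=3), (row=2, col=2), (row=2, col=4), (row=3, col=3)
  Distance 2: (row=0, col=3), (row=1, col=2), (row=1, col=4), (row=2, col=1), (row=2, col=5), (row=3, col=2), (row=3, col=4), (row=4, col=3)
  Distance 3: (row=0, col=2), (row=0, col=4), (row=1, col=1), (row=1, col=5), (row=2, col=0), (row=2, col=6), (row=3, col=1), (row=3, col=5), (row=4, col=2), (row=4, col=4), (row=5, col=3)
  Distance 4: (row=0, col=1), (row=0, col=5), (row=1, col=0), (row=1, col=6), (row=2, col=7), (row=3, col=0), (row=3, col=6), (row=4, col=1), (row=4, col=5), (row=5, col=2), (row=5, col=4), (row=6, col=3)
  Distance 5: (row=0, col=0), (row=0, col=6), (row=1, col=7), (row=2, col=8), (row=3, col=7), (row=4, col=0), (row=4, col=6), (row=5, col=1), (row=5, col=5), (row=6, col=2), (row=6, col=4), (row=7, col=3)
  Distance 6: (row=0, col=7), (row=1, col=8), (row=2, col=9), (row=3, col=8), (row=4, col=7), (row=5, col=0), (row=5, col=6), (row=6, col=1), (row=6, col=5), (row=7, col=2), (row=7, col=4), (row=8, col=3)
  Distance 7: (row=0, col=8), (row=1, col=9), (row=2, col=10), (row=3, col=9), (row=4, col=8), (row=5, col=7), (row=6, col=0), (row=6, col=6), (row=7, col=1), (row=7, col=5), (row=8, col=2), (row=8, col=4), (row=9, col=3)
  Distance 8: (row=0, col=9), (row=1, col=10), (row=3, col=10), (row=4, col=9), (row=5, col=8), (row=6, col=7), (row=7, col=0), (row=7, col=6), (row=8, col=1), (row=8, col=5), (row=9, col=2), (row=9, col=4), (row=10, col=3)
  Distance 9: (row=0, col=10), (row=4, col=10), (row=5, col=9), (row=6, col=8), (row=7, col=7), (row=8, col=0), (row=8, col=6), (row=9, col=1), (row=9, col=5), (row=10, col=2), (row=10, col=4), (row=11, col=3)
  Distance 10: (row=5, col=10), (row=6, col=9), (row=7, col=8), (row=8, col=7), (row=9, col=0), (row=9, col=6), (row=10, col=1), (row=10, col=5), (row=11, col=2), (row=11, col=4)
  Distance 11: (row=6, col=10), (row=7, col=9), (row=8, col=8), (row=9, col=7), (row=10, col=0), (row=10, col=6), (row=11, col=1), (row=11, col=5)
  Distance 12: (row=7, col=10), (row=8, col=9), (row=9, col=8), (row=10, col=7), (row=11, col=0), (row=11, col=6)
  Distance 13: (row=8, col=10), (row=9, col=9), (row=10, col=8), (row=11, col=7)
  Distance 14: (row=9, col=10), (row=10, col=9), (row=11, col=8)
  Distance 15: (row=10, col=10), (row=11, col=9)
  Distance 16: (row=11, col=10)
Total reachable: 132 (grid has 132 open cells total)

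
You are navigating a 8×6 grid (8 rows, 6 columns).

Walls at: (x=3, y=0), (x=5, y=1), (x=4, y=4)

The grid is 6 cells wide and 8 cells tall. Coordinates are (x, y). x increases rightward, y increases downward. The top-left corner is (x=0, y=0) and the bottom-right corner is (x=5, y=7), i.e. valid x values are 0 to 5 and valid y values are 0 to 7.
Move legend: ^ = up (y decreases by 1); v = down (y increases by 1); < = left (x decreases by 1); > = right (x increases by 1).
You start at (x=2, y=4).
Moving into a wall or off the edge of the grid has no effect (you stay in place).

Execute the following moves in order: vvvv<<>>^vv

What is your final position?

Answer: Final position: (x=2, y=7)

Derivation:
Start: (x=2, y=4)
  v (down): (x=2, y=4) -> (x=2, y=5)
  v (down): (x=2, y=5) -> (x=2, y=6)
  v (down): (x=2, y=6) -> (x=2, y=7)
  v (down): blocked, stay at (x=2, y=7)
  < (left): (x=2, y=7) -> (x=1, y=7)
  < (left): (x=1, y=7) -> (x=0, y=7)
  > (right): (x=0, y=7) -> (x=1, y=7)
  > (right): (x=1, y=7) -> (x=2, y=7)
  ^ (up): (x=2, y=7) -> (x=2, y=6)
  v (down): (x=2, y=6) -> (x=2, y=7)
  v (down): blocked, stay at (x=2, y=7)
Final: (x=2, y=7)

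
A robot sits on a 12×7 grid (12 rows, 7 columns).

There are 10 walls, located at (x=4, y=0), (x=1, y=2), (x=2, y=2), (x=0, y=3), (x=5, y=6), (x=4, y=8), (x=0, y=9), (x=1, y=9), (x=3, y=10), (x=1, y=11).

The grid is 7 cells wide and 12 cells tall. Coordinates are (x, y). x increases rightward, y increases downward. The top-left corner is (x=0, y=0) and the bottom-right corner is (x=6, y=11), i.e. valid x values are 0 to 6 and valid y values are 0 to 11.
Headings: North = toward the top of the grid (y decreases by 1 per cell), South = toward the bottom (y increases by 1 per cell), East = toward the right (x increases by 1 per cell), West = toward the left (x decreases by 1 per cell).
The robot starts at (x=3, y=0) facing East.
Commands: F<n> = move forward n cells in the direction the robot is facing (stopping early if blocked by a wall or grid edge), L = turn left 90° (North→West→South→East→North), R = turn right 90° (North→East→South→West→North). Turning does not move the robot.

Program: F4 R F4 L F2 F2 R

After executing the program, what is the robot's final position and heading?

Start: (x=3, y=0), facing East
  F4: move forward 0/4 (blocked), now at (x=3, y=0)
  R: turn right, now facing South
  F4: move forward 4, now at (x=3, y=4)
  L: turn left, now facing East
  F2: move forward 2, now at (x=5, y=4)
  F2: move forward 1/2 (blocked), now at (x=6, y=4)
  R: turn right, now facing South
Final: (x=6, y=4), facing South

Answer: Final position: (x=6, y=4), facing South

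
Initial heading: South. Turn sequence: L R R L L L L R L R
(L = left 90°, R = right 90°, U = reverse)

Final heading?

Start: South
  L (left (90° counter-clockwise)) -> East
  R (right (90° clockwise)) -> South
  R (right (90° clockwise)) -> West
  L (left (90° counter-clockwise)) -> South
  L (left (90° counter-clockwise)) -> East
  L (left (90° counter-clockwise)) -> North
  L (left (90° counter-clockwise)) -> West
  R (right (90° clockwise)) -> North
  L (left (90° counter-clockwise)) -> West
  R (right (90° clockwise)) -> North
Final: North

Answer: Final heading: North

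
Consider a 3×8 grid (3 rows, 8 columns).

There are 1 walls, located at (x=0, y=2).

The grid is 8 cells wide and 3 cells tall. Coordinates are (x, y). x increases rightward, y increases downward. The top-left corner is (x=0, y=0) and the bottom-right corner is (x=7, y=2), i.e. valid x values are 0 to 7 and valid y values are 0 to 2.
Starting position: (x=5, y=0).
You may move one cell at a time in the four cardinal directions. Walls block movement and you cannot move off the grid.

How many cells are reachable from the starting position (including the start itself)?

Answer: Reachable cells: 23

Derivation:
BFS flood-fill from (x=5, y=0):
  Distance 0: (x=5, y=0)
  Distance 1: (x=4, y=0), (x=6, y=0), (x=5, y=1)
  Distance 2: (x=3, y=0), (x=7, y=0), (x=4, y=1), (x=6, y=1), (x=5, y=2)
  Distance 3: (x=2, y=0), (x=3, y=1), (x=7, y=1), (x=4, y=2), (x=6, y=2)
  Distance 4: (x=1, y=0), (x=2, y=1), (x=3, y=2), (x=7, y=2)
  Distance 5: (x=0, y=0), (x=1, y=1), (x=2, y=2)
  Distance 6: (x=0, y=1), (x=1, y=2)
Total reachable: 23 (grid has 23 open cells total)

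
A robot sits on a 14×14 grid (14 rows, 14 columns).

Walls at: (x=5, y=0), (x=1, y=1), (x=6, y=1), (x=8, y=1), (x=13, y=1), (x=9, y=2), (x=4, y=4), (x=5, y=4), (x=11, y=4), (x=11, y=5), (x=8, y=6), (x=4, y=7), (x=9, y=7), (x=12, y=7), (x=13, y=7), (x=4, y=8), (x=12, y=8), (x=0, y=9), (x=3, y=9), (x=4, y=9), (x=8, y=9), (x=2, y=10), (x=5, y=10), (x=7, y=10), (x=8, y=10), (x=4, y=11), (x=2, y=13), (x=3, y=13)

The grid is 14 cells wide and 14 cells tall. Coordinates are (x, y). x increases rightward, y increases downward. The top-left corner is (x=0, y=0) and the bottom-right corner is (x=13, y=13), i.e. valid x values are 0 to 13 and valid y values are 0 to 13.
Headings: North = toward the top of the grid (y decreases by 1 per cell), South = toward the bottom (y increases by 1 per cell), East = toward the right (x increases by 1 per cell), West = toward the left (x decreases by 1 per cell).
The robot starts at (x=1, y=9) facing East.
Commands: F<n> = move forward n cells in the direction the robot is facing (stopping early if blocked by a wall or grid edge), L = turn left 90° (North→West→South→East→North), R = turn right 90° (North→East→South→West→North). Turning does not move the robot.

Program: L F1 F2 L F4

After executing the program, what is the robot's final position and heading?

Answer: Final position: (x=0, y=6), facing West

Derivation:
Start: (x=1, y=9), facing East
  L: turn left, now facing North
  F1: move forward 1, now at (x=1, y=8)
  F2: move forward 2, now at (x=1, y=6)
  L: turn left, now facing West
  F4: move forward 1/4 (blocked), now at (x=0, y=6)
Final: (x=0, y=6), facing West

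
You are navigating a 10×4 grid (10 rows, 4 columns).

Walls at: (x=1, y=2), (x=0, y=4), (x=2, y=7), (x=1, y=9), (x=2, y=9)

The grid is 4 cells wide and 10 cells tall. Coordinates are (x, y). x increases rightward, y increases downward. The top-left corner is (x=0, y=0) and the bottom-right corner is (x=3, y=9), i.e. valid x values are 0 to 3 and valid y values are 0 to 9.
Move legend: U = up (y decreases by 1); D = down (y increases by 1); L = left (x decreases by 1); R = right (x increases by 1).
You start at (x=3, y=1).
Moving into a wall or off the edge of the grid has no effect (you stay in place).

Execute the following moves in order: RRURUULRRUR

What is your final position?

Start: (x=3, y=1)
  R (right): blocked, stay at (x=3, y=1)
  R (right): blocked, stay at (x=3, y=1)
  U (up): (x=3, y=1) -> (x=3, y=0)
  R (right): blocked, stay at (x=3, y=0)
  U (up): blocked, stay at (x=3, y=0)
  U (up): blocked, stay at (x=3, y=0)
  L (left): (x=3, y=0) -> (x=2, y=0)
  R (right): (x=2, y=0) -> (x=3, y=0)
  R (right): blocked, stay at (x=3, y=0)
  U (up): blocked, stay at (x=3, y=0)
  R (right): blocked, stay at (x=3, y=0)
Final: (x=3, y=0)

Answer: Final position: (x=3, y=0)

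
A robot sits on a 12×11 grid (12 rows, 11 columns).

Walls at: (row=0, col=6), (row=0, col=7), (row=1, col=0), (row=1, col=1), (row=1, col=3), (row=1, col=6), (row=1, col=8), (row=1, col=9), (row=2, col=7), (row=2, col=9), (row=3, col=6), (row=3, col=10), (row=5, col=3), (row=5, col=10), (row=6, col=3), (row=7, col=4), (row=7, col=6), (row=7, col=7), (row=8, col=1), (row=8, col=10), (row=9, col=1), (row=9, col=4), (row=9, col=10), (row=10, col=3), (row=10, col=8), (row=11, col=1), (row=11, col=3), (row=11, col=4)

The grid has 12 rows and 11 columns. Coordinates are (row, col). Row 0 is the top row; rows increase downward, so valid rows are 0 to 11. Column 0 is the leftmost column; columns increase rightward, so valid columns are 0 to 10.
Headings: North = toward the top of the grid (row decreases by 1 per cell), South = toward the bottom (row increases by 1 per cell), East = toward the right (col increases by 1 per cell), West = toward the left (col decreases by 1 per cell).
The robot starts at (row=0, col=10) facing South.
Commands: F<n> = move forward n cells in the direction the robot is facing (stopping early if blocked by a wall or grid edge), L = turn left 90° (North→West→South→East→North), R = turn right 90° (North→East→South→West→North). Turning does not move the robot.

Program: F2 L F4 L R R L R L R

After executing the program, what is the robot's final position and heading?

Answer: Final position: (row=2, col=10), facing South

Derivation:
Start: (row=0, col=10), facing South
  F2: move forward 2, now at (row=2, col=10)
  L: turn left, now facing East
  F4: move forward 0/4 (blocked), now at (row=2, col=10)
  L: turn left, now facing North
  R: turn right, now facing East
  R: turn right, now facing South
  L: turn left, now facing East
  R: turn right, now facing South
  L: turn left, now facing East
  R: turn right, now facing South
Final: (row=2, col=10), facing South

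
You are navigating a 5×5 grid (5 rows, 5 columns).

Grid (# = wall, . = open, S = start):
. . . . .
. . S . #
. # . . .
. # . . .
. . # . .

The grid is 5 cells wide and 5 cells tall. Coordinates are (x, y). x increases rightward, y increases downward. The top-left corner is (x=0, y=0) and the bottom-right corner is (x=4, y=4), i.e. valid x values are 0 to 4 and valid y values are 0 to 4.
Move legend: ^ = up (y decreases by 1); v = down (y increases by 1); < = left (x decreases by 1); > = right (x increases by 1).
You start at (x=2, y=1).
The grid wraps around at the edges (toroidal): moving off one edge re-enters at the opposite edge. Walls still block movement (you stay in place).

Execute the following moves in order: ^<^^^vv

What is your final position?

Start: (x=2, y=1)
  ^ (up): (x=2, y=1) -> (x=2, y=0)
  < (left): (x=2, y=0) -> (x=1, y=0)
  ^ (up): (x=1, y=0) -> (x=1, y=4)
  ^ (up): blocked, stay at (x=1, y=4)
  ^ (up): blocked, stay at (x=1, y=4)
  v (down): (x=1, y=4) -> (x=1, y=0)
  v (down): (x=1, y=0) -> (x=1, y=1)
Final: (x=1, y=1)

Answer: Final position: (x=1, y=1)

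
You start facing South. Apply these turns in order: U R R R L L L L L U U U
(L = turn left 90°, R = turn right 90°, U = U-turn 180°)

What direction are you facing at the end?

Start: South
  U (U-turn (180°)) -> North
  R (right (90° clockwise)) -> East
  R (right (90° clockwise)) -> South
  R (right (90° clockwise)) -> West
  L (left (90° counter-clockwise)) -> South
  L (left (90° counter-clockwise)) -> East
  L (left (90° counter-clockwise)) -> North
  L (left (90° counter-clockwise)) -> West
  L (left (90° counter-clockwise)) -> South
  U (U-turn (180°)) -> North
  U (U-turn (180°)) -> South
  U (U-turn (180°)) -> North
Final: North

Answer: Final heading: North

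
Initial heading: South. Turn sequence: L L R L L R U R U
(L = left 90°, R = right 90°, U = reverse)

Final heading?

Answer: Final heading: East

Derivation:
Start: South
  L (left (90° counter-clockwise)) -> East
  L (left (90° counter-clockwise)) -> North
  R (right (90° clockwise)) -> East
  L (left (90° counter-clockwise)) -> North
  L (left (90° counter-clockwise)) -> West
  R (right (90° clockwise)) -> North
  U (U-turn (180°)) -> South
  R (right (90° clockwise)) -> West
  U (U-turn (180°)) -> East
Final: East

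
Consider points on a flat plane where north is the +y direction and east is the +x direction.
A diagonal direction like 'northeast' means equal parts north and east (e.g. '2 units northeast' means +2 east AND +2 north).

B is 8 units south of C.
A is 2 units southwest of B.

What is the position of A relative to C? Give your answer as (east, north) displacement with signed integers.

Answer: A is at (east=-2, north=-10) relative to C.

Derivation:
Place C at the origin (east=0, north=0).
  B is 8 units south of C: delta (east=+0, north=-8); B at (east=0, north=-8).
  A is 2 units southwest of B: delta (east=-2, north=-2); A at (east=-2, north=-10).
Therefore A relative to C: (east=-2, north=-10).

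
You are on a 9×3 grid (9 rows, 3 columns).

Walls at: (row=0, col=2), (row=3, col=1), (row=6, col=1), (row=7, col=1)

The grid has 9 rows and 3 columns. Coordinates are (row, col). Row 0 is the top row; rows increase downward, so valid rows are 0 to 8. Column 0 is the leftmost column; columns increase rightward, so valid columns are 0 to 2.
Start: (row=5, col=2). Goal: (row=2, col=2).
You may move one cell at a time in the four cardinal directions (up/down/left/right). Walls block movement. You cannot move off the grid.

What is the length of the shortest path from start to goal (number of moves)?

BFS from (row=5, col=2) until reaching (row=2, col=2):
  Distance 0: (row=5, col=2)
  Distance 1: (row=4, col=2), (row=5, col=1), (row=6, col=2)
  Distance 2: (row=3, col=2), (row=4, col=1), (row=5, col=0), (row=7, col=2)
  Distance 3: (row=2, col=2), (row=4, col=0), (row=6, col=0), (row=8, col=2)  <- goal reached here
One shortest path (3 moves): (row=5, col=2) -> (row=4, col=2) -> (row=3, col=2) -> (row=2, col=2)

Answer: Shortest path length: 3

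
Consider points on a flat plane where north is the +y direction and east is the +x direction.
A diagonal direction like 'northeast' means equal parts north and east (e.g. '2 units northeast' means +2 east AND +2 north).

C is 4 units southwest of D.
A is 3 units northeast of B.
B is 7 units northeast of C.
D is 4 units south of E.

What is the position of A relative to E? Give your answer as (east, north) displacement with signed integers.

Place E at the origin (east=0, north=0).
  D is 4 units south of E: delta (east=+0, north=-4); D at (east=0, north=-4).
  C is 4 units southwest of D: delta (east=-4, north=-4); C at (east=-4, north=-8).
  B is 7 units northeast of C: delta (east=+7, north=+7); B at (east=3, north=-1).
  A is 3 units northeast of B: delta (east=+3, north=+3); A at (east=6, north=2).
Therefore A relative to E: (east=6, north=2).

Answer: A is at (east=6, north=2) relative to E.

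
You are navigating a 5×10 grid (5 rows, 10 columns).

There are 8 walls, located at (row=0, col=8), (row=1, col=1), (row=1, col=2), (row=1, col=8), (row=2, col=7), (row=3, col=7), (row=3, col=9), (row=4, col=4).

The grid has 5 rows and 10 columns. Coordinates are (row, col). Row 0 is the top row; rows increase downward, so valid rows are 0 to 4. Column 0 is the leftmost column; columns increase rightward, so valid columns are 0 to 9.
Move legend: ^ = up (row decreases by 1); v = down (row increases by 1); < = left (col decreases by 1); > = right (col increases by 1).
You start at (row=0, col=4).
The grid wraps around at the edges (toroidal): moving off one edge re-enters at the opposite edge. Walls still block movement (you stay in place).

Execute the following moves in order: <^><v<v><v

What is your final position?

Answer: Final position: (row=0, col=1)

Derivation:
Start: (row=0, col=4)
  < (left): (row=0, col=4) -> (row=0, col=3)
  ^ (up): (row=0, col=3) -> (row=4, col=3)
  > (right): blocked, stay at (row=4, col=3)
  < (left): (row=4, col=3) -> (row=4, col=2)
  v (down): (row=4, col=2) -> (row=0, col=2)
  < (left): (row=0, col=2) -> (row=0, col=1)
  v (down): blocked, stay at (row=0, col=1)
  > (right): (row=0, col=1) -> (row=0, col=2)
  < (left): (row=0, col=2) -> (row=0, col=1)
  v (down): blocked, stay at (row=0, col=1)
Final: (row=0, col=1)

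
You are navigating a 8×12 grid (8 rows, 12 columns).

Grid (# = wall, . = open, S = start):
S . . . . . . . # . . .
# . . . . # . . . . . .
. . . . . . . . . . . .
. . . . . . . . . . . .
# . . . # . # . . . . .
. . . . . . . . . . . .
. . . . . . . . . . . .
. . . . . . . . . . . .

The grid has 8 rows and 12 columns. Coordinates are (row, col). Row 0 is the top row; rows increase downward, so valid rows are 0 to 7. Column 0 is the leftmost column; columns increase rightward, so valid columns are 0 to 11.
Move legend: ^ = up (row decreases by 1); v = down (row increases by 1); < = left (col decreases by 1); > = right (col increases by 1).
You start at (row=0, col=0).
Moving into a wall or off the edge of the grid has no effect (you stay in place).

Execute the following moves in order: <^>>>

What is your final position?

Start: (row=0, col=0)
  < (left): blocked, stay at (row=0, col=0)
  ^ (up): blocked, stay at (row=0, col=0)
  > (right): (row=0, col=0) -> (row=0, col=1)
  > (right): (row=0, col=1) -> (row=0, col=2)
  > (right): (row=0, col=2) -> (row=0, col=3)
Final: (row=0, col=3)

Answer: Final position: (row=0, col=3)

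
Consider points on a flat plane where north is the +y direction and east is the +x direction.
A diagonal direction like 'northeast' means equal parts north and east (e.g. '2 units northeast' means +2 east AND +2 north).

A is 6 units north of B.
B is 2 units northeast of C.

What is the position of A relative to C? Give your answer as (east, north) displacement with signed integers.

Place C at the origin (east=0, north=0).
  B is 2 units northeast of C: delta (east=+2, north=+2); B at (east=2, north=2).
  A is 6 units north of B: delta (east=+0, north=+6); A at (east=2, north=8).
Therefore A relative to C: (east=2, north=8).

Answer: A is at (east=2, north=8) relative to C.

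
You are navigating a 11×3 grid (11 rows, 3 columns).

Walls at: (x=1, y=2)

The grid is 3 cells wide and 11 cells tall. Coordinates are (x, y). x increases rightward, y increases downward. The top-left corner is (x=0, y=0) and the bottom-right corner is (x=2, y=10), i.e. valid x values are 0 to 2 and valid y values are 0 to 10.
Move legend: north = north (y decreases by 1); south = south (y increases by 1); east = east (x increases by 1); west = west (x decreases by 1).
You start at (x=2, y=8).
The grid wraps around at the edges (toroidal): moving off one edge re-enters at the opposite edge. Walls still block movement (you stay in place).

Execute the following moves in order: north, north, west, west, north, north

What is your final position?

Answer: Final position: (x=0, y=4)

Derivation:
Start: (x=2, y=8)
  north (north): (x=2, y=8) -> (x=2, y=7)
  north (north): (x=2, y=7) -> (x=2, y=6)
  west (west): (x=2, y=6) -> (x=1, y=6)
  west (west): (x=1, y=6) -> (x=0, y=6)
  north (north): (x=0, y=6) -> (x=0, y=5)
  north (north): (x=0, y=5) -> (x=0, y=4)
Final: (x=0, y=4)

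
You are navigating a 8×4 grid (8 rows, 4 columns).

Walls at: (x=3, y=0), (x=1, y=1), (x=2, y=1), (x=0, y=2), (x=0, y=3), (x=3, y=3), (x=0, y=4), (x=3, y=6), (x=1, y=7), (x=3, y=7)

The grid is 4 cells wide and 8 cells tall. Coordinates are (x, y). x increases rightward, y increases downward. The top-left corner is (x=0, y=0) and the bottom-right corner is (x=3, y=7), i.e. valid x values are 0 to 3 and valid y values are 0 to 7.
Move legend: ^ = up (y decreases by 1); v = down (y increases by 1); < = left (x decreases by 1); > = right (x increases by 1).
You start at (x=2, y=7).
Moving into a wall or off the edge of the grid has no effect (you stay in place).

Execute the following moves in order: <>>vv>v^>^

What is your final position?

Answer: Final position: (x=2, y=5)

Derivation:
Start: (x=2, y=7)
  < (left): blocked, stay at (x=2, y=7)
  > (right): blocked, stay at (x=2, y=7)
  > (right): blocked, stay at (x=2, y=7)
  v (down): blocked, stay at (x=2, y=7)
  v (down): blocked, stay at (x=2, y=7)
  > (right): blocked, stay at (x=2, y=7)
  v (down): blocked, stay at (x=2, y=7)
  ^ (up): (x=2, y=7) -> (x=2, y=6)
  > (right): blocked, stay at (x=2, y=6)
  ^ (up): (x=2, y=6) -> (x=2, y=5)
Final: (x=2, y=5)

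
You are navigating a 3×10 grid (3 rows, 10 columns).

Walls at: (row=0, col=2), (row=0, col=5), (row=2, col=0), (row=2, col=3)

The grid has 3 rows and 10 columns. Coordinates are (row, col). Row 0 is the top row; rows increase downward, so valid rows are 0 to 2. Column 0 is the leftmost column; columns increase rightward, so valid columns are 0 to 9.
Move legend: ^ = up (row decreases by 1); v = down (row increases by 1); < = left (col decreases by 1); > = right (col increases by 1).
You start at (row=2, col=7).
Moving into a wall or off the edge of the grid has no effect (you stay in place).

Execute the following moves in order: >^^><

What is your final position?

Start: (row=2, col=7)
  > (right): (row=2, col=7) -> (row=2, col=8)
  ^ (up): (row=2, col=8) -> (row=1, col=8)
  ^ (up): (row=1, col=8) -> (row=0, col=8)
  > (right): (row=0, col=8) -> (row=0, col=9)
  < (left): (row=0, col=9) -> (row=0, col=8)
Final: (row=0, col=8)

Answer: Final position: (row=0, col=8)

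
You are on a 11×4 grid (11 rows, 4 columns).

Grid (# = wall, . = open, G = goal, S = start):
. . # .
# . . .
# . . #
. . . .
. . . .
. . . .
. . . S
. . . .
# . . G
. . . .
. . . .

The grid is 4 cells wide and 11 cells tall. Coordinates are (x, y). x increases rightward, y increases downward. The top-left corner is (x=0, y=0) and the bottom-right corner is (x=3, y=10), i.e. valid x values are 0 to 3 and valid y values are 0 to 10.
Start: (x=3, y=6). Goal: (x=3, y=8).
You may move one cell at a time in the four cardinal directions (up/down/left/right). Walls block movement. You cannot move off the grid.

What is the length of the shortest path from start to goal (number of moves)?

Answer: Shortest path length: 2

Derivation:
BFS from (x=3, y=6) until reaching (x=3, y=8):
  Distance 0: (x=3, y=6)
  Distance 1: (x=3, y=5), (x=2, y=6), (x=3, y=7)
  Distance 2: (x=3, y=4), (x=2, y=5), (x=1, y=6), (x=2, y=7), (x=3, y=8)  <- goal reached here
One shortest path (2 moves): (x=3, y=6) -> (x=3, y=7) -> (x=3, y=8)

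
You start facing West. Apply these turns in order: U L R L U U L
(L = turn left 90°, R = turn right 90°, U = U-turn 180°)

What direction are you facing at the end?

Start: West
  U (U-turn (180°)) -> East
  L (left (90° counter-clockwise)) -> North
  R (right (90° clockwise)) -> East
  L (left (90° counter-clockwise)) -> North
  U (U-turn (180°)) -> South
  U (U-turn (180°)) -> North
  L (left (90° counter-clockwise)) -> West
Final: West

Answer: Final heading: West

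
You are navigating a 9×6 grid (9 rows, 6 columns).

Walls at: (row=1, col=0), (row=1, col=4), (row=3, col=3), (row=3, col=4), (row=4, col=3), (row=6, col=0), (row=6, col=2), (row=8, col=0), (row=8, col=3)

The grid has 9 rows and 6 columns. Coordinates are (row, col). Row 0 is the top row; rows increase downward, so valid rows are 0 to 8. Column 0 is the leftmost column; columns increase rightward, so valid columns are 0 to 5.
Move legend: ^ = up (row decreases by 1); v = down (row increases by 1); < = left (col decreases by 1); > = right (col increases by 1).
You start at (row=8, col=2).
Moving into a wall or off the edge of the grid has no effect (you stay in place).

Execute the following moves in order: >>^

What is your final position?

Start: (row=8, col=2)
  > (right): blocked, stay at (row=8, col=2)
  > (right): blocked, stay at (row=8, col=2)
  ^ (up): (row=8, col=2) -> (row=7, col=2)
Final: (row=7, col=2)

Answer: Final position: (row=7, col=2)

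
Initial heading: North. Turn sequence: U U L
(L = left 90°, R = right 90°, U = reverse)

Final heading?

Answer: Final heading: West

Derivation:
Start: North
  U (U-turn (180°)) -> South
  U (U-turn (180°)) -> North
  L (left (90° counter-clockwise)) -> West
Final: West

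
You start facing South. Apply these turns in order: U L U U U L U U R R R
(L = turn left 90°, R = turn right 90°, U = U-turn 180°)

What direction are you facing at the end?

Start: South
  U (U-turn (180°)) -> North
  L (left (90° counter-clockwise)) -> West
  U (U-turn (180°)) -> East
  U (U-turn (180°)) -> West
  U (U-turn (180°)) -> East
  L (left (90° counter-clockwise)) -> North
  U (U-turn (180°)) -> South
  U (U-turn (180°)) -> North
  R (right (90° clockwise)) -> East
  R (right (90° clockwise)) -> South
  R (right (90° clockwise)) -> West
Final: West

Answer: Final heading: West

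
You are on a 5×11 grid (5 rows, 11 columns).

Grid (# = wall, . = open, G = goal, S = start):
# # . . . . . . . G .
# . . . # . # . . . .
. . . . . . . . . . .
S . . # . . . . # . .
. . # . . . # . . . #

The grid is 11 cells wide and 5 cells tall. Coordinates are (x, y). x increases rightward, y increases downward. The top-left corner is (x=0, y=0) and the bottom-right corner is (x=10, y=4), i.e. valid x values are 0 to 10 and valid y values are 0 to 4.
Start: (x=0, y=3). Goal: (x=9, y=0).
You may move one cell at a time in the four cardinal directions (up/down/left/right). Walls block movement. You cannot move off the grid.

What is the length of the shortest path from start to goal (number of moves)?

Answer: Shortest path length: 12

Derivation:
BFS from (x=0, y=3) until reaching (x=9, y=0):
  Distance 0: (x=0, y=3)
  Distance 1: (x=0, y=2), (x=1, y=3), (x=0, y=4)
  Distance 2: (x=1, y=2), (x=2, y=3), (x=1, y=4)
  Distance 3: (x=1, y=1), (x=2, y=2)
  Distance 4: (x=2, y=1), (x=3, y=2)
  Distance 5: (x=2, y=0), (x=3, y=1), (x=4, y=2)
  Distance 6: (x=3, y=0), (x=5, y=2), (x=4, y=3)
  Distance 7: (x=4, y=0), (x=5, y=1), (x=6, y=2), (x=5, y=3), (x=4, y=4)
  Distance 8: (x=5, y=0), (x=7, y=2), (x=6, y=3), (x=3, y=4), (x=5, y=4)
  Distance 9: (x=6, y=0), (x=7, y=1), (x=8, y=2), (x=7, y=3)
  Distance 10: (x=7, y=0), (x=8, y=1), (x=9, y=2), (x=7, y=4)
  Distance 11: (x=8, y=0), (x=9, y=1), (x=10, y=2), (x=9, y=3), (x=8, y=4)
  Distance 12: (x=9, y=0), (x=10, y=1), (x=10, y=3), (x=9, y=4)  <- goal reached here
One shortest path (12 moves): (x=0, y=3) -> (x=1, y=3) -> (x=2, y=3) -> (x=2, y=2) -> (x=3, y=2) -> (x=4, y=2) -> (x=5, y=2) -> (x=6, y=2) -> (x=7, y=2) -> (x=8, y=2) -> (x=9, y=2) -> (x=9, y=1) -> (x=9, y=0)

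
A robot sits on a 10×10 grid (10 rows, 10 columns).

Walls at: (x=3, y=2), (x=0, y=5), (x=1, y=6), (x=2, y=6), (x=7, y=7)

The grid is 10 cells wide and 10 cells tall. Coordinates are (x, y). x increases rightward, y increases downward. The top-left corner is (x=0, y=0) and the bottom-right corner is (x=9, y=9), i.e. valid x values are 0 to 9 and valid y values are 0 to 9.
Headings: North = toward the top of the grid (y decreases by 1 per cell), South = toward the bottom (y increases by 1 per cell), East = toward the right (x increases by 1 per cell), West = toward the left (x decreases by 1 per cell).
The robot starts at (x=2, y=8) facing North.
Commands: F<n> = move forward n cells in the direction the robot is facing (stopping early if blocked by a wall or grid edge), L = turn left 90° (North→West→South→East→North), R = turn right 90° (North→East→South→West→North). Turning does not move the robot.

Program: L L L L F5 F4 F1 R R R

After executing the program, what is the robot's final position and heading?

Start: (x=2, y=8), facing North
  L: turn left, now facing West
  L: turn left, now facing South
  L: turn left, now facing East
  L: turn left, now facing North
  F5: move forward 1/5 (blocked), now at (x=2, y=7)
  F4: move forward 0/4 (blocked), now at (x=2, y=7)
  F1: move forward 0/1 (blocked), now at (x=2, y=7)
  R: turn right, now facing East
  R: turn right, now facing South
  R: turn right, now facing West
Final: (x=2, y=7), facing West

Answer: Final position: (x=2, y=7), facing West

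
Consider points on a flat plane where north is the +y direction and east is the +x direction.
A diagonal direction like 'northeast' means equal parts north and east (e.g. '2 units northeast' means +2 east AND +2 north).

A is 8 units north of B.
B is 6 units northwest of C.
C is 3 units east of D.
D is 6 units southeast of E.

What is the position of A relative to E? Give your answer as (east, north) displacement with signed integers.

Place E at the origin (east=0, north=0).
  D is 6 units southeast of E: delta (east=+6, north=-6); D at (east=6, north=-6).
  C is 3 units east of D: delta (east=+3, north=+0); C at (east=9, north=-6).
  B is 6 units northwest of C: delta (east=-6, north=+6); B at (east=3, north=0).
  A is 8 units north of B: delta (east=+0, north=+8); A at (east=3, north=8).
Therefore A relative to E: (east=3, north=8).

Answer: A is at (east=3, north=8) relative to E.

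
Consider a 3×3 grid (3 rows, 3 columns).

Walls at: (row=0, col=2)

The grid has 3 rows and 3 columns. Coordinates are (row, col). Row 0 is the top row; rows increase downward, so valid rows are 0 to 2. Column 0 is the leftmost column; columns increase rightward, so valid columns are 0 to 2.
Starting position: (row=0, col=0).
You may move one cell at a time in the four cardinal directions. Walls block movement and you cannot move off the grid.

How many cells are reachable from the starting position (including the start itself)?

BFS flood-fill from (row=0, col=0):
  Distance 0: (row=0, col=0)
  Distance 1: (row=0, col=1), (row=1, col=0)
  Distance 2: (row=1, col=1), (row=2, col=0)
  Distance 3: (row=1, col=2), (row=2, col=1)
  Distance 4: (row=2, col=2)
Total reachable: 8 (grid has 8 open cells total)

Answer: Reachable cells: 8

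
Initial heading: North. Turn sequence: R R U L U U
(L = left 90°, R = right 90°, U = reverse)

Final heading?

Start: North
  R (right (90° clockwise)) -> East
  R (right (90° clockwise)) -> South
  U (U-turn (180°)) -> North
  L (left (90° counter-clockwise)) -> West
  U (U-turn (180°)) -> East
  U (U-turn (180°)) -> West
Final: West

Answer: Final heading: West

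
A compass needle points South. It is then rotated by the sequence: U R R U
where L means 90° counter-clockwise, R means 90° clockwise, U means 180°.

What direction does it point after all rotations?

Answer: Final heading: North

Derivation:
Start: South
  U (U-turn (180°)) -> North
  R (right (90° clockwise)) -> East
  R (right (90° clockwise)) -> South
  U (U-turn (180°)) -> North
Final: North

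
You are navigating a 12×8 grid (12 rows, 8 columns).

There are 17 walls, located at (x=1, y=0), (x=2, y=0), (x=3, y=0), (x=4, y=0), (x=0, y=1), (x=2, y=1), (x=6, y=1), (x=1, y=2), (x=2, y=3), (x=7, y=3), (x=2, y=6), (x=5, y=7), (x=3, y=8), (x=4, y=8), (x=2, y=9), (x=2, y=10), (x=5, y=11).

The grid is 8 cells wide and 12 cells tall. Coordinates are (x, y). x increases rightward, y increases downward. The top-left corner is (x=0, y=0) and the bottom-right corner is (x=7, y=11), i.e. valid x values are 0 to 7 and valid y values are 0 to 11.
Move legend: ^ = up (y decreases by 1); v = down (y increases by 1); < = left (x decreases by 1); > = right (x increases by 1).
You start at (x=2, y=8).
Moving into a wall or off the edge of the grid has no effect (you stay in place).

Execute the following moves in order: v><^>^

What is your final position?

Start: (x=2, y=8)
  v (down): blocked, stay at (x=2, y=8)
  > (right): blocked, stay at (x=2, y=8)
  < (left): (x=2, y=8) -> (x=1, y=8)
  ^ (up): (x=1, y=8) -> (x=1, y=7)
  > (right): (x=1, y=7) -> (x=2, y=7)
  ^ (up): blocked, stay at (x=2, y=7)
Final: (x=2, y=7)

Answer: Final position: (x=2, y=7)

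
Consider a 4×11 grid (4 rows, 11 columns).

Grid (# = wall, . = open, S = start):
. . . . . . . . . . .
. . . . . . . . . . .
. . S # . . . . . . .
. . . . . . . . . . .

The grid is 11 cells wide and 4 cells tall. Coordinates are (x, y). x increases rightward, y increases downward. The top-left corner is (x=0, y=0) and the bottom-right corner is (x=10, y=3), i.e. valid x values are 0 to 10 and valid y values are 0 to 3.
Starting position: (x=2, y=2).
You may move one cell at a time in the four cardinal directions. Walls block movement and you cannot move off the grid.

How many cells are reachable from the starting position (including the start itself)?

BFS flood-fill from (x=2, y=2):
  Distance 0: (x=2, y=2)
  Distance 1: (x=2, y=1), (x=1, y=2), (x=2, y=3)
  Distance 2: (x=2, y=0), (x=1, y=1), (x=3, y=1), (x=0, y=2), (x=1, y=3), (x=3, y=3)
  Distance 3: (x=1, y=0), (x=3, y=0), (x=0, y=1), (x=4, y=1), (x=0, y=3), (x=4, y=3)
  Distance 4: (x=0, y=0), (x=4, y=0), (x=5, y=1), (x=4, y=2), (x=5, y=3)
  Distance 5: (x=5, y=0), (x=6, y=1), (x=5, y=2), (x=6, y=3)
  Distance 6: (x=6, y=0), (x=7, y=1), (x=6, y=2), (x=7, y=3)
  Distance 7: (x=7, y=0), (x=8, y=1), (x=7, y=2), (x=8, y=3)
  Distance 8: (x=8, y=0), (x=9, y=1), (x=8, y=2), (x=9, y=3)
  Distance 9: (x=9, y=0), (x=10, y=1), (x=9, y=2), (x=10, y=3)
  Distance 10: (x=10, y=0), (x=10, y=2)
Total reachable: 43 (grid has 43 open cells total)

Answer: Reachable cells: 43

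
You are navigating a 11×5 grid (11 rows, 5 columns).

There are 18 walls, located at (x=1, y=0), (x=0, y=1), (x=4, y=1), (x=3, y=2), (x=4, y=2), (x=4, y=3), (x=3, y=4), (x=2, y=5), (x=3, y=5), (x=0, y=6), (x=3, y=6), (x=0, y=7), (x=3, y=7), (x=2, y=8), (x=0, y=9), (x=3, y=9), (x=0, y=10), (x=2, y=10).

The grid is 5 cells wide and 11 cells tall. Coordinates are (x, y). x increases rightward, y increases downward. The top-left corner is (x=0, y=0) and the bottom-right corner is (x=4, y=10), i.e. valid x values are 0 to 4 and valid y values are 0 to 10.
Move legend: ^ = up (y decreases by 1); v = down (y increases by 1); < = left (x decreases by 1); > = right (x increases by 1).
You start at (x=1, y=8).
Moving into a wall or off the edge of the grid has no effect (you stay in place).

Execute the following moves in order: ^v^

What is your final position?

Start: (x=1, y=8)
  ^ (up): (x=1, y=8) -> (x=1, y=7)
  v (down): (x=1, y=7) -> (x=1, y=8)
  ^ (up): (x=1, y=8) -> (x=1, y=7)
Final: (x=1, y=7)

Answer: Final position: (x=1, y=7)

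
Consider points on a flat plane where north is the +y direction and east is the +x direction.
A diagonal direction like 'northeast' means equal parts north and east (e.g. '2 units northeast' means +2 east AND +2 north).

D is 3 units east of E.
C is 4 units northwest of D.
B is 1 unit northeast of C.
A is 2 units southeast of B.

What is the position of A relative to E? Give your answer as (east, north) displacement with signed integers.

Place E at the origin (east=0, north=0).
  D is 3 units east of E: delta (east=+3, north=+0); D at (east=3, north=0).
  C is 4 units northwest of D: delta (east=-4, north=+4); C at (east=-1, north=4).
  B is 1 unit northeast of C: delta (east=+1, north=+1); B at (east=0, north=5).
  A is 2 units southeast of B: delta (east=+2, north=-2); A at (east=2, north=3).
Therefore A relative to E: (east=2, north=3).

Answer: A is at (east=2, north=3) relative to E.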